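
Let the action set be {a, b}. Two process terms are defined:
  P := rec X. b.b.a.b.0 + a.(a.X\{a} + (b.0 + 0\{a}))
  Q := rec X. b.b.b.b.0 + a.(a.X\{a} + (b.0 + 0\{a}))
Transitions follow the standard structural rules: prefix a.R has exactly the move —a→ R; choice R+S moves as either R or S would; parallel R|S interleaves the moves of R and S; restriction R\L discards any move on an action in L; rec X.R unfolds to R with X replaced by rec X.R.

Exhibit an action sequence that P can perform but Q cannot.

LTS(P): 9 reachable states
  m0 = rec X. b.b.a.b.0 + a.(a.X\{a} + (b.0 + 0\{a})) | =a=> m1, =b=> m2
  m1 = a.(rec X. b.b.a.b.0 + a.(a.X\{a} + (b.0 + 0\{a})))\{a} + (b.0 + 0\{a}) | =a=> m3, =b=> m4
  m2 = b.a.b.0 | =b=> m5
  m3 = (rec X. b.b.a.b.0 + a.(a.X\{a} + (b.0 + 0\{a})))\{a} | =b=> m6
  m4 = 0 | (no moves)
  m5 = a.b.0 | =a=> m7
  m6 = (b.a.b.0)\{a} | =b=> m8
  m7 = b.0 | =b=> m4
  m8 = (a.b.0)\{a} | (no moves)
LTS(Q): 11 reachable states
  n0 = rec X. b.b.b.b.0 + a.(a.X\{a} + (b.0 + 0\{a})) | =a=> n1, =b=> n2
  n1 = a.(rec X. b.b.b.b.0 + a.(a.X\{a} + (b.0 + 0\{a})))\{a} + (b.0 + 0\{a}) | =a=> n3, =b=> n4
  n2 = b.b.b.0 | =b=> n5
  n3 = (rec X. b.b.b.b.0 + a.(a.X\{a} + (b.0 + 0\{a})))\{a} | =b=> n6
  n4 = 0 | (no moves)
  n5 = b.b.0 | =b=> n7
  n6 = (b.b.b.0)\{a} | =b=> n8
  n7 = b.0 | =b=> n4
  n8 = (b.b.0)\{a} | =b=> n9
  n9 = (b.0)\{a} | =b=> n10
  n10 = 0\{a} | (no moves)
Run σ = ⟨bba⟩ on P: start {m0}
  after b @ step 1: {m2}
  after b @ step 2: {m5}
  after a @ step 3: {m7}
  ✓ P
Run σ = ⟨bba⟩ on Q: start {n0}
  after b @ step 1: {n2}
  after b @ step 2: {n5}
  after a @ step 3: ∅  — Q cannot continue

bba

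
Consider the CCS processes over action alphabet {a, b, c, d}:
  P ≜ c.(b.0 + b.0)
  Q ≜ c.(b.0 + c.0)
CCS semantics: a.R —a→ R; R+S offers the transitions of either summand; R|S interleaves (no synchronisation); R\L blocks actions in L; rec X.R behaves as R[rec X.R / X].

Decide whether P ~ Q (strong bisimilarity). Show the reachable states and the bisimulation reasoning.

not bisimilar

Reachable graph of P (3 states):
  m0 = c.(b.0 + b.0) | --c--▸ m1
  m1 = b.0 + b.0 | --b--▸ m2
  m2 = 0 | ∅
Reachable graph of Q (3 states):
  n0 = c.(b.0 + c.0) | --c--▸ n1
  n1 = b.0 + c.0 | --b--▸ n2, --c--▸ n2
  n2 = 0 | ∅
Coarsest stable partition (strong bisimilarity classes):
  B0 = {m0}
  B1 = {m1}
  B2 = {m2, n2}
  B3 = {n0}
  B4 = {n1}
m0 ∈ B0, n0 ∈ B3 → different blocks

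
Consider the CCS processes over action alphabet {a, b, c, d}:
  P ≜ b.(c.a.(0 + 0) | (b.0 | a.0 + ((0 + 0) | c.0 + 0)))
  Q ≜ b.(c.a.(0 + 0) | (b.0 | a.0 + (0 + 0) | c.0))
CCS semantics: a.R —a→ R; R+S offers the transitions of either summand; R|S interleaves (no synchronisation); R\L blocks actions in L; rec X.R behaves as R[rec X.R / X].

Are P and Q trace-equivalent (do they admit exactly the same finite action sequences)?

P's transition system — 16 states:
  u0 = b.(c.a.(0 + 0) | (b.0 | a.0 + ((0 + 0) | c.0 + 0))) has moves —b→ u1
  u1 = c.a.(0 + 0) | (b.0 | a.0 + ((0 + 0) | c.0 + 0)) has moves —a→ u2, —b→ u3, —c→ u4, —c→ u5
  u2 = c.a.(0 + 0) | (b.0 | 0) has moves —b→ u6, —c→ u7
  u3 = c.a.(0 + 0) | (0 | a.0) has moves —a→ u6, —c→ u8
  u4 = a.(0 + 0) | (b.0 | a.0 + ((0 + 0) | c.0 + 0)) has moves —a→ u7, —a→ u9, —b→ u8, —c→ u10
  u5 = c.a.(0 + 0) | ((0 + 0) | 0) has moves —c→ u10
  u6 = c.a.(0 + 0) | (0 | 0) has moves —c→ u11
  u7 = a.(0 + 0) | (b.0 | 0) has moves —a→ u12, —b→ u11
  u8 = a.(0 + 0) | (0 | a.0) has moves —a→ u11, —a→ u13
  u9 = (0 + 0) | (b.0 | a.0 + ((0 + 0) | c.0 + 0)) has moves —a→ u12, —b→ u13, —c→ u14
  u10 = a.(0 + 0) | ((0 + 0) | 0) has moves —a→ u14
  u11 = a.(0 + 0) | (0 | 0) has moves —a→ u15
  u12 = (0 + 0) | (b.0 | 0) has moves —b→ u15
  u13 = (0 + 0) | (0 | a.0) has moves —a→ u15
  u14 = (0 + 0) | ((0 + 0) | 0) has moves stopped
  u15 = (0 + 0) | (0 | 0) has moves stopped
Q's transition system — 16 states:
  v0 = b.(c.a.(0 + 0) | (b.0 | a.0 + (0 + 0) | c.0)) has moves —b→ v1
  v1 = c.a.(0 + 0) | (b.0 | a.0 + (0 + 0) | c.0) has moves —a→ v2, —b→ v3, —c→ v4, —c→ v5
  v2 = c.a.(0 + 0) | (b.0 | 0) has moves —b→ v6, —c→ v7
  v3 = c.a.(0 + 0) | (0 | a.0) has moves —a→ v6, —c→ v8
  v4 = a.(0 + 0) | (b.0 | a.0 + (0 + 0) | c.0) has moves —a→ v7, —a→ v9, —b→ v8, —c→ v10
  v5 = c.a.(0 + 0) | ((0 + 0) | 0) has moves —c→ v10
  v6 = c.a.(0 + 0) | (0 | 0) has moves —c→ v11
  v7 = a.(0 + 0) | (b.0 | 0) has moves —a→ v12, —b→ v11
  v8 = a.(0 + 0) | (0 | a.0) has moves —a→ v11, —a→ v13
  v9 = (0 + 0) | (b.0 | a.0 + (0 + 0) | c.0) has moves —a→ v12, —b→ v13, —c→ v14
  v10 = a.(0 + 0) | ((0 + 0) | 0) has moves —a→ v14
  v11 = a.(0 + 0) | (0 | 0) has moves —a→ v15
  v12 = (0 + 0) | (b.0 | 0) has moves —b→ v15
  v13 = (0 + 0) | (0 | a.0) has moves —a→ v15
  v14 = (0 + 0) | ((0 + 0) | 0) has moves stopped
  v15 = (0 + 0) | (0 | 0) has moves stopped
Partition-refinement fixed point:
  B0 = {u0, v0}
  B1 = {u1, v1}
  B2 = {u3, v3}
  B3 = {u5, u6, v5, v6}
  B4 = {u10, u11, u13, v10, v11, v13}
  B5 = {u14, u15, v14, v15}
  B6 = {u8, v8}
  B7 = {u4, v4}
  B8 = {u7, v7}
  B9 = {u12, v12}
  B10 = {u9, v9}
  B11 = {u2, v2}
u0 ∈ B0, v0 ∈ B0 → same block
Bisimilar ⇒ trace-equivalent.

traces(P) = traces(Q)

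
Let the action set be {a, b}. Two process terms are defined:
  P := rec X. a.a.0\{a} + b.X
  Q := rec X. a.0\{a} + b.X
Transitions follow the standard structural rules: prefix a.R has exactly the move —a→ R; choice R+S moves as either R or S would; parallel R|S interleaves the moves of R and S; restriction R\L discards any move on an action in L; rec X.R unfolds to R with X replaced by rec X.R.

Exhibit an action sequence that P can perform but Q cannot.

aa

P's transition system — 3 states:
  s0 = rec X. a.a.0\{a} + b.X | ··a··> s1, ··b··> s0
  s1 = a.0\{a} | ··a··> s2
  s2 = 0\{a} | stopped
Q's transition system — 2 states:
  t0 = rec X. a.0\{a} + b.X | ··a··> t1, ··b··> t0
  t1 = 0\{a} | stopped
Trace ⟨aa⟩ through P, begin at {s0}:
  after a @ step 1: {s1}
  after a @ step 2: {s2}
  — P admits the full trace.
Trace ⟨aa⟩ through Q, begin at {t0}:
  after a @ step 1: {t1}
  after a @ step 2: ∅  — Q cannot continue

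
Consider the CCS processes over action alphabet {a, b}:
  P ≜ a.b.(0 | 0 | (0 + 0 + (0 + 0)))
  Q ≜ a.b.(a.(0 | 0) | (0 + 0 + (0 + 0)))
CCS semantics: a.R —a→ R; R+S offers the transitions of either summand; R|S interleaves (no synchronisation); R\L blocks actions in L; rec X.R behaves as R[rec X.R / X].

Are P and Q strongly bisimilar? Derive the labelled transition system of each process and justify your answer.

LTS(P): 3 reachable states
  u0 = a.b.(0 | 0 | (0 + 0 + (0 + 0))) :: --a--▸ u1
  u1 = b.(0 | 0 | (0 + 0 + (0 + 0))) :: --b--▸ u2
  u2 = 0 | 0 | (0 + 0 + (0 + 0)) :: ∅
LTS(Q): 4 reachable states
  v0 = a.b.(a.(0 | 0) | (0 + 0 + (0 + 0))) :: --a--▸ v1
  v1 = b.(a.(0 | 0) | (0 + 0 + (0 + 0))) :: --b--▸ v2
  v2 = a.(0 | 0) | (0 + 0 + (0 + 0)) :: --a--▸ v3
  v3 = 0 | 0 | (0 + 0 + (0 + 0)) :: ∅
Coarsest stable partition (strong bisimilarity classes):
  B0 = {u0}
  B1 = {u1}
  B2 = {u2, v3}
  B3 = {v0}
  B4 = {v1}
  B5 = {v2}
u0 ∈ B0, v0 ∈ B3 → different blocks

NO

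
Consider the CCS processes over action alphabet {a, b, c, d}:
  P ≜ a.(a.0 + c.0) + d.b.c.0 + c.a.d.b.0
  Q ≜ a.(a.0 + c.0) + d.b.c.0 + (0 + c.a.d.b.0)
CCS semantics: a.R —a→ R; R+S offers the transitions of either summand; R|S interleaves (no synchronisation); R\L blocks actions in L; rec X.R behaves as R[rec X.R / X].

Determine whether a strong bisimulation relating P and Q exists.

bisimilar

LTS(P): 8 reachable states
  u0 = a.(a.0 + c.0) + d.b.c.0 + c.a.d.b.0 has moves —a→ u1, —c→ u2, —d→ u3
  u1 = a.0 + c.0 has moves —a→ u4, —c→ u4
  u2 = a.d.b.0 has moves —a→ u5
  u3 = b.c.0 has moves —b→ u6
  u4 = 0 has moves stopped
  u5 = d.b.0 has moves —d→ u7
  u6 = c.0 has moves —c→ u4
  u7 = b.0 has moves —b→ u4
LTS(Q): 8 reachable states
  v0 = a.(a.0 + c.0) + d.b.c.0 + (0 + c.a.d.b.0) has moves —a→ v1, —c→ v2, —d→ v3
  v1 = a.0 + c.0 has moves —a→ v4, —c→ v4
  v2 = a.d.b.0 has moves —a→ v5
  v3 = b.c.0 has moves —b→ v6
  v4 = 0 has moves stopped
  v5 = d.b.0 has moves —d→ v7
  v6 = c.0 has moves —c→ v4
  v7 = b.0 has moves —b→ v4
Coarsest stable partition (strong bisimilarity classes):
  B0 = {u0, v0}
  B1 = {u3, v3}
  B2 = {u6, v6}
  B3 = {u4, v4}
  B4 = {u1, v1}
  B5 = {u2, v2}
  B6 = {u5, v5}
  B7 = {u7, v7}
u0 ∈ B0, v0 ∈ B0 → same block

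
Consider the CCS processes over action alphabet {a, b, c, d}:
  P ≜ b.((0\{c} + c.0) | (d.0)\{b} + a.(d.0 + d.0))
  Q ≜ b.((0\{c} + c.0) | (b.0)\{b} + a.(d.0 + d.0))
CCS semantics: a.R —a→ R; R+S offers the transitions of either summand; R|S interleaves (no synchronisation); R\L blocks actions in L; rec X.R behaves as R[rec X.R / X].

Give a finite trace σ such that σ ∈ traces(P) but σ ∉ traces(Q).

bd

LTS(P): 7 reachable states
  m0 = b.((0\{c} + c.0) | (d.0)\{b} + a.(d.0 + d.0)) → -b-> m1
  m1 = (0\{c} + c.0) | (d.0)\{b} + a.(d.0 + d.0) → -a-> m2, -c-> m3, -d-> m4
  m2 = d.0 + d.0 → -d-> m5
  m3 = 0 | (d.0)\{b} → -d-> m6
  m4 = (0\{c} + c.0) | 0\{b} → -c-> m6
  m5 = 0 → (no moves)
  m6 = 0 | 0\{b} → (no moves)
LTS(Q): 5 reachable states
  n0 = b.((0\{c} + c.0) | (b.0)\{b} + a.(d.0 + d.0)) → -b-> n1
  n1 = (0\{c} + c.0) | (b.0)\{b} + a.(d.0 + d.0) → -a-> n2, -c-> n3
  n2 = d.0 + d.0 → -d-> n4
  n3 = 0 | (b.0)\{b} → (no moves)
  n4 = 0 → (no moves)
Executing bd from P (initial set {m0}):
  [1] b ⇒ {m1}
  [2] d ⇒ {m4}
  P completes σ.
Executing bd from Q (initial set {n0}):
  [1] b ⇒ {n1}
  [2] d ⇒ ∅  — Q cannot continue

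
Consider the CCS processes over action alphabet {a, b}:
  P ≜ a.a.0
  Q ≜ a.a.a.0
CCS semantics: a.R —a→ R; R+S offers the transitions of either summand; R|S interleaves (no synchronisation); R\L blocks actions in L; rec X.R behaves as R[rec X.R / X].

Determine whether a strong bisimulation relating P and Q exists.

not bisimilar

Reachable graph of P (3 states):
  s0 = a.a.0 ⊢ -a-> s1
  s1 = a.0 ⊢ -a-> s2
  s2 = 0 ⊢ ·
Reachable graph of Q (4 states):
  t0 = a.a.a.0 ⊢ -a-> t1
  t1 = a.a.0 ⊢ -a-> t2
  t2 = a.0 ⊢ -a-> t3
  t3 = 0 ⊢ ·
Bisimilarity quotient blocks:
  B0 = {s0, t1}
  B1 = {s1, t2}
  B2 = {s2, t3}
  B3 = {t0}
s0 ∈ B0, t0 ∈ B3 → different blocks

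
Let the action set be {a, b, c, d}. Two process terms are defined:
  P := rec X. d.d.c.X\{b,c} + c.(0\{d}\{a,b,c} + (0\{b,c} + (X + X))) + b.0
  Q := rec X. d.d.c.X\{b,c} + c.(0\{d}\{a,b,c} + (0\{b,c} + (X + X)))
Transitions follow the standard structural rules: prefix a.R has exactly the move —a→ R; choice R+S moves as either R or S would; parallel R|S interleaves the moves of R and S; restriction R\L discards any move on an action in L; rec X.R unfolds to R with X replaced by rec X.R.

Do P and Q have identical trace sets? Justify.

Reachable graph of P (8 states):
  p0 = rec X. d.d.c.X\{b,c} + c.(0\{d}\{a,b,c} + (0\{b,c} + (X + X))) + b.0 | --b--▸ p1, --c--▸ p2, --d--▸ p3
  p1 = 0 | ∅
  p2 = 0\{d}\{a,b,c} + (0\{b,c} + ((rec X. d.d.c.X\{b,c} + c.(0\{d}\{a,b,c} + (0\{b,c} + (X + X))) + b.0) + (rec X. d.d.c.X\{b,c} + c.(0\{d}\{a,b,c} + (0\{b,c} + (X + X))) + b.0))) | --b--▸ p1, --c--▸ p2, --d--▸ p3
  p3 = d.c.(rec X. d.d.c.X\{b,c} + c.(0\{d}\{a,b,c} + (0\{b,c} + (X + X))) + b.0)\{b,c} | --d--▸ p4
  p4 = c.(rec X. d.d.c.X\{b,c} + c.(0\{d}\{a,b,c} + (0\{b,c} + (X + X))) + b.0)\{b,c} | --c--▸ p5
  p5 = (rec X. d.d.c.X\{b,c} + c.(0\{d}\{a,b,c} + (0\{b,c} + (X + X))) + b.0)\{b,c} | --d--▸ p6
  p6 = (d.c.(rec X. d.d.c.X\{b,c} + c.(0\{d}\{a,b,c} + (0\{b,c} + (X + X))) + b.0)\{b,c})\{b,c} | --d--▸ p7
  p7 = (c.(rec X. d.d.c.X\{b,c} + c.(0\{d}\{a,b,c} + (0\{b,c} + (X + X))) + b.0)\{b,c})\{b,c} | ∅
Reachable graph of Q (7 states):
  q0 = rec X. d.d.c.X\{b,c} + c.(0\{d}\{a,b,c} + (0\{b,c} + (X + X))) | --c--▸ q1, --d--▸ q2
  q1 = 0\{d}\{a,b,c} + (0\{b,c} + ((rec X. d.d.c.X\{b,c} + c.(0\{d}\{a,b,c} + (0\{b,c} + (X + X)))) + (rec X. d.d.c.X\{b,c} + c.(0\{d}\{a,b,c} + (0\{b,c} + (X + X)))))) | --c--▸ q1, --d--▸ q2
  q2 = d.c.(rec X. d.d.c.X\{b,c} + c.(0\{d}\{a,b,c} + (0\{b,c} + (X + X))))\{b,c} | --d--▸ q3
  q3 = c.(rec X. d.d.c.X\{b,c} + c.(0\{d}\{a,b,c} + (0\{b,c} + (X + X))))\{b,c} | --c--▸ q4
  q4 = (rec X. d.d.c.X\{b,c} + c.(0\{d}\{a,b,c} + (0\{b,c} + (X + X))))\{b,c} | --d--▸ q5
  q5 = (d.c.(rec X. d.d.c.X\{b,c} + c.(0\{d}\{a,b,c} + (0\{b,c} + (X + X))))\{b,c})\{b,c} | --d--▸ q6
  q6 = (c.(rec X. d.d.c.X\{b,c} + c.(0\{d}\{a,b,c} + (0\{b,c} + (X + X))))\{b,c})\{b,c} | ∅
Trace ⟨b⟩ through P, begin at {p0}:
  step 1 (b): {p1}
  — P admits the full trace.
Trace ⟨b⟩ through Q, begin at {q0}:
  step 1 (b): no successor for Q

trace-distinct — witness ⟨b⟩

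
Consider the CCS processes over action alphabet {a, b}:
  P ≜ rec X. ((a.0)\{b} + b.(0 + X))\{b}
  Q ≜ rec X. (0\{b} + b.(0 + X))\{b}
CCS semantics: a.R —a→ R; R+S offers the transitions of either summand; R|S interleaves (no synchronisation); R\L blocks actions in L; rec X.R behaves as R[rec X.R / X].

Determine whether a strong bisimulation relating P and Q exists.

LTS(P): 2 reachable states
  u0 = rec X. ((a.0)\{b} + b.(0 + X))\{b} ⊢ --a--▸ u1
  u1 = 0\{b}\{b} ⊢ stopped
LTS(Q): 1 reachable states
  v0 = rec X. (0\{b} + b.(0 + X))\{b} ⊢ stopped
Bisimilarity quotient blocks:
  B0 = {u0}
  B1 = {u1, v0}
u0 ∈ B0, v0 ∈ B1 → different blocks

NO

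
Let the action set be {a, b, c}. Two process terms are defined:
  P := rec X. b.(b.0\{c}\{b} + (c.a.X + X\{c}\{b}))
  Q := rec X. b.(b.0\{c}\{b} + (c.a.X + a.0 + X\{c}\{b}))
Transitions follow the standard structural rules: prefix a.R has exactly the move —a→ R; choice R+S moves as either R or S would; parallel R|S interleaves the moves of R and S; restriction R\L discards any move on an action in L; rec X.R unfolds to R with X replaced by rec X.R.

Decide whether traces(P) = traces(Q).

LTS(P): 4 reachable states
  p0 = rec X. b.(b.0\{c}\{b} + (c.a.X + X\{c}\{b})) :: —b→ p1
  p1 = b.0\{c}\{b} + (c.a.(rec X. b.(b.0\{c}\{b} + (c.a.X + X\{c}\{b}))) + (rec X. b.(b.0\{c}\{b} + (c.a.X + X\{c}\{b})))\{c}\{b}) :: —b→ p2, —c→ p3
  p2 = 0\{c}\{b} :: stopped
  p3 = a.(rec X. b.(b.0\{c}\{b} + (c.a.X + X\{c}\{b}))) :: —a→ p0
LTS(Q): 5 reachable states
  q0 = rec X. b.(b.0\{c}\{b} + (c.a.X + a.0 + X\{c}\{b})) :: —b→ q1
  q1 = b.0\{c}\{b} + (c.a.(rec X. b.(b.0\{c}\{b} + (c.a.X + a.0 + X\{c}\{b}))) + a.0 + (rec X. b.(b.0\{c}\{b} + (c.a.X + a.0 + X\{c}\{b})))\{c}\{b}) :: —a→ q2, —b→ q3, —c→ q4
  q2 = 0 :: stopped
  q3 = 0\{c}\{b} :: stopped
  q4 = a.(rec X. b.(b.0\{c}\{b} + (c.a.X + a.0 + X\{c}\{b}))) :: —a→ q0
Executing ba from Q (initial set {q0}):
  [1] b ⇒ {q1}
  [2] a ⇒ {q2}
  ✓ Q
Executing ba from P (initial set {p0}):
  [1] b ⇒ {p1}
  [2] a ⇒ ∅ (P stuck)

NO — witness ⟨ba⟩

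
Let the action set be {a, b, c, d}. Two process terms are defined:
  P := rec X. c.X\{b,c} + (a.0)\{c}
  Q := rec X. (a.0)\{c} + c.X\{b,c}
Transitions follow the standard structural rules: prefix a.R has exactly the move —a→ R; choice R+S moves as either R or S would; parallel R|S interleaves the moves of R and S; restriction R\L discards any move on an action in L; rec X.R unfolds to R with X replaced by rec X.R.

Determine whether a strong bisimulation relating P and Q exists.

YES

Reachable graph of P (4 states):
  m0 = rec X. c.X\{b,c} + (a.0)\{c} has moves —a→ m1, —c→ m2
  m1 = 0\{c} has moves ∅
  m2 = (rec X. c.X\{b,c} + (a.0)\{c})\{b,c} has moves —a→ m3
  m3 = 0\{c}\{b,c} has moves ∅
Reachable graph of Q (4 states):
  n0 = rec X. (a.0)\{c} + c.X\{b,c} has moves —a→ n1, —c→ n2
  n1 = 0\{c} has moves ∅
  n2 = (rec X. (a.0)\{c} + c.X\{b,c})\{b,c} has moves —a→ n3
  n3 = 0\{c}\{b,c} has moves ∅
Bisimilarity quotient blocks:
  B0 = {m0, n0}
  B1 = {m1, m3, n1, n3}
  B2 = {m2, n2}
m0 ∈ B0, n0 ∈ B0 → same block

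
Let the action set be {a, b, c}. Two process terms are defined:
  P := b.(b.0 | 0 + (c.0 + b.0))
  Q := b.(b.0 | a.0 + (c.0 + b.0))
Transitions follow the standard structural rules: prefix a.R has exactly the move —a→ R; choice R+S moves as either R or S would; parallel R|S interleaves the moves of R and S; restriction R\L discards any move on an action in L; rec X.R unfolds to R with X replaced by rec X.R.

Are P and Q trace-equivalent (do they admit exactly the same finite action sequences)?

Reachable graph of P (4 states):
  u0 = b.(b.0 | 0 + (c.0 + b.0)) has moves -b-> u1
  u1 = b.0 | 0 + (c.0 + b.0) has moves -b-> u2, -b-> u3, -c-> u2
  u2 = 0 has moves ·
  u3 = 0 | 0 has moves ·
Reachable graph of Q (6 states):
  v0 = b.(b.0 | a.0 + (c.0 + b.0)) has moves -b-> v1
  v1 = b.0 | a.0 + (c.0 + b.0) has moves -a-> v2, -b-> v3, -b-> v4, -c-> v3
  v2 = b.0 | 0 has moves -b-> v5
  v3 = 0 has moves ·
  v4 = 0 | a.0 has moves -a-> v5
  v5 = 0 | 0 has moves ·
Run σ = ⟨ba⟩ on Q: start {v0}
  step 1 (b): {v1}
  step 2 (a): {v2}
  — Q admits the full trace.
Run σ = ⟨ba⟩ on P: start {u0}
  step 1 (b): {u1}
  step 2 (a): ∅  — P cannot continue

NO — witness ⟨ba⟩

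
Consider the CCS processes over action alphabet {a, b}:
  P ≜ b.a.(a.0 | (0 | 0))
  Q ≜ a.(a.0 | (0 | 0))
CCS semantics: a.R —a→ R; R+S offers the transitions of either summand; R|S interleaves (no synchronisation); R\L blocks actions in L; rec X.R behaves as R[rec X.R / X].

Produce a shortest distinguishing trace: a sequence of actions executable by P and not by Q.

b

LTS(P): 4 reachable states
  p0 = b.a.(a.0 | (0 | 0)) ⊢ —b→ p1
  p1 = a.(a.0 | (0 | 0)) ⊢ —a→ p2
  p2 = a.0 | (0 | 0) ⊢ —a→ p3
  p3 = 0 | (0 | 0) ⊢ (no moves)
LTS(Q): 3 reachable states
  q0 = a.(a.0 | (0 | 0)) ⊢ —a→ q1
  q1 = a.0 | (0 | 0) ⊢ —a→ q2
  q2 = 0 | (0 | 0) ⊢ (no moves)
Trace ⟨b⟩ through P, begin at {p0}:
  after b @ step 1: {p1}
  ✓ P
Trace ⟨b⟩ through Q, begin at {q0}:
  after b @ step 1: no successor for Q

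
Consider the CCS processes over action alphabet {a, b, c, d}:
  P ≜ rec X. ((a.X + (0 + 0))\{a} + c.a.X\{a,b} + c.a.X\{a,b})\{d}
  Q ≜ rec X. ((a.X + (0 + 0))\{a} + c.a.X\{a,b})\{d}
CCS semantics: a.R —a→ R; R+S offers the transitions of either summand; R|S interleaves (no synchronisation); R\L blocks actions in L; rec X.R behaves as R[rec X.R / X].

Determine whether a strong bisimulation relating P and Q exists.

Reachable graph of P (4 states):
  p0 = rec X. ((a.X + (0 + 0))\{a} + c.a.X\{a,b} + c.a.X\{a,b})\{d} :: ··c··> p1
  p1 = (a.(rec X. ((a.X + (0 + 0))\{a} + c.a.X\{a,b} + c.a.X\{a,b})\{d})\{a,b})\{d} :: ··a··> p2
  p2 = (rec X. ((a.X + (0 + 0))\{a} + c.a.X\{a,b} + c.a.X\{a,b})\{d})\{a,b}\{d} :: ··c··> p3
  p3 = (a.(rec X. ((a.X + (0 + 0))\{a} + c.a.X\{a,b} + c.a.X\{a,b})\{d})\{a,b})\{d}\{a,b}\{d} :: stopped
Reachable graph of Q (4 states):
  q0 = rec X. ((a.X + (0 + 0))\{a} + c.a.X\{a,b})\{d} :: ··c··> q1
  q1 = (a.(rec X. ((a.X + (0 + 0))\{a} + c.a.X\{a,b})\{d})\{a,b})\{d} :: ··a··> q2
  q2 = (rec X. ((a.X + (0 + 0))\{a} + c.a.X\{a,b})\{d})\{a,b}\{d} :: ··c··> q3
  q3 = (a.(rec X. ((a.X + (0 + 0))\{a} + c.a.X\{a,b})\{d})\{a,b})\{d}\{a,b}\{d} :: stopped
Bisimilarity quotient blocks:
  B0 = {p0, q0}
  B1 = {p1, q1}
  B2 = {p2, q2}
  B3 = {p3, q3}
p0 ∈ B0, q0 ∈ B0 → same block

YES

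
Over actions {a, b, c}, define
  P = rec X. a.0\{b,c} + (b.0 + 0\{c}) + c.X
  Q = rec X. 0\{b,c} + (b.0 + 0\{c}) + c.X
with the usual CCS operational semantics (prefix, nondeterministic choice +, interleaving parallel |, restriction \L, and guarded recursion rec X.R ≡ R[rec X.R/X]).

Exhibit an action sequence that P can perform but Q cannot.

a

P's transition system — 3 states:
  s0 = rec X. a.0\{b,c} + (b.0 + 0\{c}) + c.X | =a=> s1, =b=> s2, =c=> s0
  s1 = 0\{b,c} | deadlocked
  s2 = 0 | deadlocked
Q's transition system — 2 states:
  t0 = rec X. 0\{b,c} + (b.0 + 0\{c}) + c.X | =b=> t1, =c=> t0
  t1 = 0 | deadlocked
Run σ = ⟨a⟩ on P: start {s0}
  step 1 (a): {s1}
  ✓ P
Run σ = ⟨a⟩ on Q: start {t0}
  step 1 (a): no successor for Q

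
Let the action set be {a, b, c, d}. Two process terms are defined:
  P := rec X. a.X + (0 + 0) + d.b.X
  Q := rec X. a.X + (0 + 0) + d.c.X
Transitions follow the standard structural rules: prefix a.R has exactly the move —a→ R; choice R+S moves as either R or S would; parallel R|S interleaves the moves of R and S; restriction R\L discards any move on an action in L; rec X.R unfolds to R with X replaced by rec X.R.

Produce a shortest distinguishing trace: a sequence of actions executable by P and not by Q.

db

P's transition system — 2 states:
  p0 = rec X. a.X + (0 + 0) + d.b.X ⊢ —a→ p0, —d→ p1
  p1 = b.(rec X. a.X + (0 + 0) + d.b.X) ⊢ —b→ p0
Q's transition system — 2 states:
  q0 = rec X. a.X + (0 + 0) + d.c.X ⊢ —a→ q0, —d→ q1
  q1 = c.(rec X. a.X + (0 + 0) + d.c.X) ⊢ —c→ q0
Executing db from P (initial set {p0}):
  [1] d ⇒ {p1}
  [2] b ⇒ {p0}
  — P admits the full trace.
Executing db from Q (initial set {q0}):
  [1] d ⇒ {q1}
  [2] b ⇒ no successor for Q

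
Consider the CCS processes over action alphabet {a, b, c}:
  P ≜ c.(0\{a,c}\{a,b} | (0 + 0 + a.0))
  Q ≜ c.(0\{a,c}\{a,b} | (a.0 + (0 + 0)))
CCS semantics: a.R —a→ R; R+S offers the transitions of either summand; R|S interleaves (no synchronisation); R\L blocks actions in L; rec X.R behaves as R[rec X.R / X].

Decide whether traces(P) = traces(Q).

LTS(P): 3 reachable states
  p0 = c.(0\{a,c}\{a,b} | (0 + 0 + a.0)) has moves --c--▸ p1
  p1 = 0\{a,c}\{a,b} | (0 + 0 + a.0) has moves --a--▸ p2
  p2 = 0\{a,c}\{a,b} | 0 has moves ·
LTS(Q): 3 reachable states
  q0 = c.(0\{a,c}\{a,b} | (a.0 + (0 + 0))) has moves --c--▸ q1
  q1 = 0\{a,c}\{a,b} | (a.0 + (0 + 0)) has moves --a--▸ q2
  q2 = 0\{a,c}\{a,b} | 0 has moves ·
Bisimilarity quotient blocks:
  B0 = {p0, q0}
  B1 = {p1, q1}
  B2 = {p2, q2}
p0 ∈ B0, q0 ∈ B0 → same block
Bisimilar ⇒ trace-equivalent.

trace-equivalent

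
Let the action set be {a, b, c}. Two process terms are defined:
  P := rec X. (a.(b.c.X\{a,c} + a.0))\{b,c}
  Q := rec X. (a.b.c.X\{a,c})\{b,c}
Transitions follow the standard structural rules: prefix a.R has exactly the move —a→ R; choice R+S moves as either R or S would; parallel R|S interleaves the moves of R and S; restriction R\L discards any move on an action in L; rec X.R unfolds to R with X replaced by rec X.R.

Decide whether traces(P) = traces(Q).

P's transition system — 3 states:
  p0 = rec X. (a.(b.c.X\{a,c} + a.0))\{b,c} → --a--▸ p1
  p1 = (b.c.(rec X. (a.(b.c.X\{a,c} + a.0))\{b,c})\{a,c} + a.0)\{b,c} → --a--▸ p2
  p2 = 0\{b,c} → stopped
Q's transition system — 2 states:
  q0 = rec X. (a.b.c.X\{a,c})\{b,c} → --a--▸ q1
  q1 = (b.c.(rec X. (a.b.c.X\{a,c})\{b,c})\{a,c})\{b,c} → stopped
Trace ⟨aa⟩ through P, begin at {p0}:
  [1] a ⇒ {p1}
  [2] a ⇒ {p2}
  ✓ P
Trace ⟨aa⟩ through Q, begin at {q0}:
  [1] a ⇒ {q1}
  [2] a ⇒ ∅ (Q stuck)

trace-distinct — witness ⟨aa⟩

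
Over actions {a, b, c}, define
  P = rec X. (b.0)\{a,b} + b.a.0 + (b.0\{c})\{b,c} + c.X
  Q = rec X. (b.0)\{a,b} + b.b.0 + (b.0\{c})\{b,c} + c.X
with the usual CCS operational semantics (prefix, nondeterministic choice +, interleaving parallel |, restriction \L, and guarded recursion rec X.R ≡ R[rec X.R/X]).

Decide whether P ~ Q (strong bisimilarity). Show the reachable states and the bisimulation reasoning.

NO

Reachable graph of P (3 states):
  s0 = rec X. (b.0)\{a,b} + b.a.0 + (b.0\{c})\{b,c} + c.X → --b--▸ s1, --c--▸ s0
  s1 = a.0 → --a--▸ s2
  s2 = 0 → ·
Reachable graph of Q (3 states):
  t0 = rec X. (b.0)\{a,b} + b.b.0 + (b.0\{c})\{b,c} + c.X → --b--▸ t1, --c--▸ t0
  t1 = b.0 → --b--▸ t2
  t2 = 0 → ·
Coarsest stable partition (strong bisimilarity classes):
  B0 = {s0}
  B1 = {s1}
  B2 = {s2, t2}
  B3 = {t0}
  B4 = {t1}
s0 ∈ B0, t0 ∈ B3 → different blocks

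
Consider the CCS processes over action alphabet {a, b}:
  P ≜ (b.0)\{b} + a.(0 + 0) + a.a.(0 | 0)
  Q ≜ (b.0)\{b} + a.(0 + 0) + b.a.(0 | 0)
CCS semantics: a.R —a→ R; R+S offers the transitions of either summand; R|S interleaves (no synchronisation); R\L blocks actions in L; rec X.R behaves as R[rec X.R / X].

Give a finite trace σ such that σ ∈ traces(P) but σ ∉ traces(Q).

LTS(P): 4 reachable states
  m0 = (b.0)\{b} + a.(0 + 0) + a.a.(0 | 0) ⊢ —a→ m1, —a→ m2
  m1 = 0 + 0 ⊢ ∅
  m2 = a.(0 | 0) ⊢ —a→ m3
  m3 = 0 | 0 ⊢ ∅
LTS(Q): 4 reachable states
  n0 = (b.0)\{b} + a.(0 + 0) + b.a.(0 | 0) ⊢ —a→ n1, —b→ n2
  n1 = 0 + 0 ⊢ ∅
  n2 = a.(0 | 0) ⊢ —a→ n3
  n3 = 0 | 0 ⊢ ∅
Trace ⟨aa⟩ through P, begin at {m0}:
  after a @ step 1: {m1, m2}
  after a @ step 2: {m3}
  — P admits the full trace.
Trace ⟨aa⟩ through Q, begin at {n0}:
  after a @ step 1: {n1}
  after a @ step 2: no successor for Q

aa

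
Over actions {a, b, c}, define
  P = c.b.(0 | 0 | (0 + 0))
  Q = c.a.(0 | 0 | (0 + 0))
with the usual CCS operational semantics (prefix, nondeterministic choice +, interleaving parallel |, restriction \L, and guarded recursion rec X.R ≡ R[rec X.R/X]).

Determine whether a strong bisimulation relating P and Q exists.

Reachable graph of P (3 states):
  s0 = c.b.(0 | 0 | (0 + 0)) → =c=> s1
  s1 = b.(0 | 0 | (0 + 0)) → =b=> s2
  s2 = 0 | 0 | (0 + 0) → ∅
Reachable graph of Q (3 states):
  t0 = c.a.(0 | 0 | (0 + 0)) → =c=> t1
  t1 = a.(0 | 0 | (0 + 0)) → =a=> t2
  t2 = 0 | 0 | (0 + 0) → ∅
Partition-refinement fixed point:
  B0 = {s0}
  B1 = {s1}
  B2 = {s2, t2}
  B3 = {t0}
  B4 = {t1}
s0 ∈ B0, t0 ∈ B3 → different blocks

NO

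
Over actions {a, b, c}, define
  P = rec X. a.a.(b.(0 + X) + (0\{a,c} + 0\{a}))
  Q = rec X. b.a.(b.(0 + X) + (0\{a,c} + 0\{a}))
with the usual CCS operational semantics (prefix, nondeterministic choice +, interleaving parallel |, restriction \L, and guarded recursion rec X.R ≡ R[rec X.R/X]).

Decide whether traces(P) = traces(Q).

LTS(P): 4 reachable states
  s0 = rec X. a.a.(b.(0 + X) + (0\{a,c} + 0\{a})) has moves ··a··> s1
  s1 = a.(b.(0 + (rec X. a.a.(b.(0 + X) + (0\{a,c} + 0\{a})))) + (0\{a,c} + 0\{a})) has moves ··a··> s2
  s2 = b.(0 + (rec X. a.a.(b.(0 + X) + (0\{a,c} + 0\{a})))) + (0\{a,c} + 0\{a}) has moves ··b··> s3
  s3 = 0 + (rec X. a.a.(b.(0 + X) + (0\{a,c} + 0\{a}))) has moves ··a··> s1
LTS(Q): 4 reachable states
  t0 = rec X. b.a.(b.(0 + X) + (0\{a,c} + 0\{a})) has moves ··b··> t1
  t1 = a.(b.(0 + (rec X. b.a.(b.(0 + X) + (0\{a,c} + 0\{a})))) + (0\{a,c} + 0\{a})) has moves ··a··> t2
  t2 = b.(0 + (rec X. b.a.(b.(0 + X) + (0\{a,c} + 0\{a})))) + (0\{a,c} + 0\{a}) has moves ··b··> t3
  t3 = 0 + (rec X. b.a.(b.(0 + X) + (0\{a,c} + 0\{a}))) has moves ··b··> t1
Executing a from P (initial set {s0}):
  [1] a ⇒ {s1}
  ✓ P
Executing a from Q (initial set {t0}):
  [1] a ⇒ ∅ (Q stuck)

trace-distinct — witness ⟨a⟩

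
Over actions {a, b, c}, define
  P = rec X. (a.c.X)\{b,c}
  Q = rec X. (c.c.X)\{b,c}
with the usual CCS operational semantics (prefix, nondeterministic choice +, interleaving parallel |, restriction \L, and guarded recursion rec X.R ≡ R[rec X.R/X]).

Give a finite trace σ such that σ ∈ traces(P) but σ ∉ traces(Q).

LTS(P): 2 reachable states
  s0 = rec X. (a.c.X)\{b,c} has moves -a-> s1
  s1 = (c.(rec X. (a.c.X)\{b,c}))\{b,c} has moves ·
LTS(Q): 1 reachable states
  t0 = rec X. (c.c.X)\{b,c} has moves ·
Executing a from P (initial set {s0}):
  [1] a ⇒ {s1}
  — P admits the full trace.
Executing a from Q (initial set {t0}):
  [1] a ⇒ no successor for Q

a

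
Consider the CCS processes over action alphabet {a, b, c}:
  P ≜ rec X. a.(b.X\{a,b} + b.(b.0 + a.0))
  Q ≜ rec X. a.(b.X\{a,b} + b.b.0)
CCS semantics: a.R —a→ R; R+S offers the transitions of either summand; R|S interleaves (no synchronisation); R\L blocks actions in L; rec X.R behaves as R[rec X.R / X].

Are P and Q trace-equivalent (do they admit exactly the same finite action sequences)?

Reachable graph of P (5 states):
  s0 = rec X. a.(b.X\{a,b} + b.(b.0 + a.0)) | ··a··> s1
  s1 = b.(rec X. a.(b.X\{a,b} + b.(b.0 + a.0)))\{a,b} + b.(b.0 + a.0) | ··b··> s2, ··b··> s3
  s2 = (rec X. a.(b.X\{a,b} + b.(b.0 + a.0)))\{a,b} | stopped
  s3 = b.0 + a.0 | ··a··> s4, ··b··> s4
  s4 = 0 | stopped
Reachable graph of Q (5 states):
  t0 = rec X. a.(b.X\{a,b} + b.b.0) | ··a··> t1
  t1 = b.(rec X. a.(b.X\{a,b} + b.b.0))\{a,b} + b.b.0 | ··b··> t2, ··b··> t3
  t2 = (rec X. a.(b.X\{a,b} + b.b.0))\{a,b} | stopped
  t3 = b.0 | ··b··> t4
  t4 = 0 | stopped
Executing aba from P (initial set {s0}):
  [1] a ⇒ {s1}
  [2] b ⇒ {s2, s3}
  [3] a ⇒ {s4}
  ✓ P
Executing aba from Q (initial set {t0}):
  [1] a ⇒ {t1}
  [2] b ⇒ {t2, t3}
  [3] a ⇒ no successor for Q

traces(P) ≠ traces(Q) — witness ⟨aba⟩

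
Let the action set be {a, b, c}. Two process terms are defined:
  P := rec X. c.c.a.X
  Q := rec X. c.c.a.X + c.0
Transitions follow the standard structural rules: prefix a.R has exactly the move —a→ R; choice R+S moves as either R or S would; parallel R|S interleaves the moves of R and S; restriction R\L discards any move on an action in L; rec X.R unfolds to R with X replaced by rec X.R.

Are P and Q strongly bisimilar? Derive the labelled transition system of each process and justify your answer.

LTS(P): 3 reachable states
  m0 = rec X. c.c.a.X :: =c=> m1
  m1 = c.a.(rec X. c.c.a.X) :: =c=> m2
  m2 = a.(rec X. c.c.a.X) :: =a=> m0
LTS(Q): 4 reachable states
  n0 = rec X. c.c.a.X + c.0 :: =c=> n1, =c=> n2
  n1 = 0 :: (no moves)
  n2 = c.a.(rec X. c.c.a.X + c.0) :: =c=> n3
  n3 = a.(rec X. c.c.a.X + c.0) :: =a=> n0
Partition-refinement fixed point:
  B0 = {m0}
  B1 = {m1}
  B2 = {m2}
  B3 = {n0}
  B4 = {n2}
  B5 = {n3}
  B6 = {n1}
m0 ∈ B0, n0 ∈ B3 → different blocks

not bisimilar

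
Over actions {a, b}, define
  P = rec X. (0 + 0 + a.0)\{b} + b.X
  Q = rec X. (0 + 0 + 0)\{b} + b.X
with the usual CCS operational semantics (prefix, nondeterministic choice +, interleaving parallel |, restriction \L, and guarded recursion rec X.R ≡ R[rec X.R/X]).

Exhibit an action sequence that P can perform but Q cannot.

a

P's transition system — 2 states:
  m0 = rec X. (0 + 0 + a.0)\{b} + b.X | —a→ m1, —b→ m0
  m1 = 0\{b} | ∅
Q's transition system — 1 states:
  n0 = rec X. (0 + 0 + 0)\{b} + b.X | —b→ n0
Trace ⟨a⟩ through P, begin at {m0}:
  after a @ step 1: {m1}
  ✓ P
Trace ⟨a⟩ through Q, begin at {n0}:
  after a @ step 1: no successor for Q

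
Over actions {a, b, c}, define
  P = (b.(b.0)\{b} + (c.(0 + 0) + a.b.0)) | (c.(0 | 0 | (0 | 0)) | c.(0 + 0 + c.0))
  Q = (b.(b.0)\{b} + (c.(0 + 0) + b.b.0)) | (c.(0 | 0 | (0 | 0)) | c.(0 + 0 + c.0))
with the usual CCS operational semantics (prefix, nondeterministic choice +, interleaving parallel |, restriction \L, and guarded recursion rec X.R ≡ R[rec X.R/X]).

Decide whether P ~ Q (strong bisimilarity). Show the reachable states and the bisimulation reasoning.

P ≁ Q

Reachable graph of P (30 states):
  p0 = (b.(b.0)\{b} + (c.(0 + 0) + a.b.0)) | (c.(0 | 0 | (0 | 0)) | c.(0 + 0 + c.0)) ⊢ ··a··> p1, ··b··> p2, ··c··> p3, ··c··> p4, ··c··> p5
  p1 = b.0 | (c.(0 | 0 | (0 | 0)) | c.(0 + 0 + c.0)) ⊢ ··b··> p6, ··c··> p7, ··c··> p8
  p2 = (b.0)\{b} | (c.(0 | 0 | (0 | 0)) | c.(0 + 0 + c.0)) ⊢ ··c··> p10, ··c··> p9
  p3 = (0 + 0) | (c.(0 | 0 | (0 | 0)) | c.(0 + 0 + c.0)) ⊢ ··c··> p11, ··c··> p12
  p4 = (b.(b.0)\{b} + (c.(0 + 0) + a.b.0)) | (0 | 0 | (0 | 0) | c.(0 + 0 + c.0)) ⊢ ··a··> p7, ··b··> p9, ··c··> p11, ··c··> p13
  p5 = (b.(b.0)\{b} + (c.(0 + 0) + a.b.0)) | (c.(0 | 0 | (0 | 0)) | (0 + 0 + c.0)) ⊢ ··a··> p8, ··b··> p10, ··c··> p12, ··c··> p13, ··c··> p14
  p6 = 0 | (c.(0 | 0 | (0 | 0)) | c.(0 + 0 + c.0)) ⊢ ··c··> p15, ··c··> p16
  p7 = b.0 | (0 | 0 | (0 | 0) | c.(0 + 0 + c.0)) ⊢ ··b··> p15, ··c··> p17
  p8 = b.0 | (c.(0 | 0 | (0 | 0)) | (0 + 0 + c.0)) ⊢ ··b··> p16, ··c··> p17, ··c··> p18
  p9 = (b.0)\{b} | (0 | 0 | (0 | 0) | c.(0 + 0 + c.0)) ⊢ ··c··> p19
  p10 = (b.0)\{b} | (c.(0 | 0 | (0 | 0)) | (0 + 0 + c.0)) ⊢ ··c··> p19, ··c··> p20
  p11 = (0 + 0) | (0 | 0 | (0 | 0) | c.(0 + 0 + c.0)) ⊢ ··c··> p21
  p12 = (0 + 0) | (c.(0 | 0 | (0 | 0)) | (0 + 0 + c.0)) ⊢ ··c··> p21, ··c··> p22
  p13 = (b.(b.0)\{b} + (c.(0 + 0) + a.b.0)) | (0 | 0 | (0 | 0) | (0 + 0 + c.0)) ⊢ ··a··> p17, ··b··> p19, ··c··> p21, ··c··> p23
  p14 = (b.(b.0)\{b} + (c.(0 + 0) + a.b.0)) | (c.(0 | 0 | (0 | 0)) | 0) ⊢ ··a··> p18, ··b··> p20, ··c··> p22, ··c··> p23
  p15 = 0 | (0 | 0 | (0 | 0) | c.(0 + 0 + c.0)) ⊢ ··c··> p24
  p16 = 0 | (c.(0 | 0 | (0 | 0)) | (0 + 0 + c.0)) ⊢ ··c··> p24, ··c··> p25
  p17 = b.0 | (0 | 0 | (0 | 0) | (0 + 0 + c.0)) ⊢ ··b··> p24, ··c··> p26
  p18 = b.0 | (c.(0 | 0 | (0 | 0)) | 0) ⊢ ··b··> p25, ··c··> p26
  p19 = (b.0)\{b} | (0 | 0 | (0 | 0) | (0 + 0 + c.0)) ⊢ ··c··> p27
  p20 = (b.0)\{b} | (c.(0 | 0 | (0 | 0)) | 0) ⊢ ··c··> p27
  p21 = (0 + 0) | (0 | 0 | (0 | 0) | (0 + 0 + c.0)) ⊢ ··c··> p28
  p22 = (0 + 0) | (c.(0 | 0 | (0 | 0)) | 0) ⊢ ··c··> p28
  p23 = (b.(b.0)\{b} + (c.(0 + 0) + a.b.0)) | (0 | 0 | (0 | 0) | 0) ⊢ ··a··> p26, ··b··> p27, ··c··> p28
  p24 = 0 | (0 | 0 | (0 | 0) | (0 + 0 + c.0)) ⊢ ··c··> p29
  p25 = 0 | (c.(0 | 0 | (0 | 0)) | 0) ⊢ ··c··> p29
  p26 = b.0 | (0 | 0 | (0 | 0) | 0) ⊢ ··b··> p29
  p27 = (b.0)\{b} | (0 | 0 | (0 | 0) | 0) ⊢ (no moves)
  p28 = (0 + 0) | (0 | 0 | (0 | 0) | 0) ⊢ (no moves)
  p29 = 0 | (0 | 0 | (0 | 0) | 0) ⊢ (no moves)
Reachable graph of Q (30 states):
  q0 = (b.(b.0)\{b} + (c.(0 + 0) + b.b.0)) | (c.(0 | 0 | (0 | 0)) | c.(0 + 0 + c.0)) ⊢ ··b··> q1, ··b··> q2, ··c··> q3, ··c··> q4, ··c··> q5
  q1 = (b.0)\{b} | (c.(0 | 0 | (0 | 0)) | c.(0 + 0 + c.0)) ⊢ ··c··> q6, ··c··> q7
  q2 = b.0 | (c.(0 | 0 | (0 | 0)) | c.(0 + 0 + c.0)) ⊢ ··b··> q8, ··c··> q10, ··c··> q9
  q3 = (0 + 0) | (c.(0 | 0 | (0 | 0)) | c.(0 + 0 + c.0)) ⊢ ··c··> q11, ··c··> q12
  q4 = (b.(b.0)\{b} + (c.(0 + 0) + b.b.0)) | (0 | 0 | (0 | 0) | c.(0 + 0 + c.0)) ⊢ ··b··> q6, ··b··> q9, ··c··> q11, ··c··> q13
  q5 = (b.(b.0)\{b} + (c.(0 + 0) + b.b.0)) | (c.(0 | 0 | (0 | 0)) | (0 + 0 + c.0)) ⊢ ··b··> q10, ··b··> q7, ··c··> q12, ··c··> q13, ··c··> q14
  q6 = (b.0)\{b} | (0 | 0 | (0 | 0) | c.(0 + 0 + c.0)) ⊢ ··c··> q15
  q7 = (b.0)\{b} | (c.(0 | 0 | (0 | 0)) | (0 + 0 + c.0)) ⊢ ··c··> q15, ··c··> q16
  q8 = 0 | (c.(0 | 0 | (0 | 0)) | c.(0 + 0 + c.0)) ⊢ ··c··> q17, ··c··> q18
  q9 = b.0 | (0 | 0 | (0 | 0) | c.(0 + 0 + c.0)) ⊢ ··b··> q17, ··c··> q19
  q10 = b.0 | (c.(0 | 0 | (0 | 0)) | (0 + 0 + c.0)) ⊢ ··b··> q18, ··c··> q19, ··c··> q20
  q11 = (0 + 0) | (0 | 0 | (0 | 0) | c.(0 + 0 + c.0)) ⊢ ··c··> q21
  q12 = (0 + 0) | (c.(0 | 0 | (0 | 0)) | (0 + 0 + c.0)) ⊢ ··c··> q21, ··c··> q22
  q13 = (b.(b.0)\{b} + (c.(0 + 0) + b.b.0)) | (0 | 0 | (0 | 0) | (0 + 0 + c.0)) ⊢ ··b··> q15, ··b··> q19, ··c··> q21, ··c··> q23
  q14 = (b.(b.0)\{b} + (c.(0 + 0) + b.b.0)) | (c.(0 | 0 | (0 | 0)) | 0) ⊢ ··b··> q16, ··b··> q20, ··c··> q22, ··c··> q23
  q15 = (b.0)\{b} | (0 | 0 | (0 | 0) | (0 + 0 + c.0)) ⊢ ··c··> q24
  q16 = (b.0)\{b} | (c.(0 | 0 | (0 | 0)) | 0) ⊢ ··c··> q24
  q17 = 0 | (0 | 0 | (0 | 0) | c.(0 + 0 + c.0)) ⊢ ··c··> q25
  q18 = 0 | (c.(0 | 0 | (0 | 0)) | (0 + 0 + c.0)) ⊢ ··c··> q25, ··c··> q26
  q19 = b.0 | (0 | 0 | (0 | 0) | (0 + 0 + c.0)) ⊢ ··b··> q25, ··c··> q27
  q20 = b.0 | (c.(0 | 0 | (0 | 0)) | 0) ⊢ ··b··> q26, ··c··> q27
  q21 = (0 + 0) | (0 | 0 | (0 | 0) | (0 + 0 + c.0)) ⊢ ··c··> q28
  q22 = (0 + 0) | (c.(0 | 0 | (0 | 0)) | 0) ⊢ ··c··> q28
  q23 = (b.(b.0)\{b} + (c.(0 + 0) + b.b.0)) | (0 | 0 | (0 | 0) | 0) ⊢ ··b··> q24, ··b··> q27, ··c··> q28
  q24 = (b.0)\{b} | (0 | 0 | (0 | 0) | 0) ⊢ (no moves)
  q25 = 0 | (0 | 0 | (0 | 0) | (0 + 0 + c.0)) ⊢ ··c··> q29
  q26 = 0 | (c.(0 | 0 | (0 | 0)) | 0) ⊢ ··c··> q29
  q27 = b.0 | (0 | 0 | (0 | 0) | 0) ⊢ ··b··> q29
  q28 = (0 + 0) | (0 | 0 | (0 | 0) | 0) ⊢ (no moves)
  q29 = 0 | (0 | 0 | (0 | 0) | 0) ⊢ (no moves)
Coarsest stable partition (strong bisimilarity classes):
  B0 = {p0}
  B1 = {p2, p3, p6, q1, q3, q8}
  B2 = {p10, p11, p12, p15, p16, p9, q11, q12, q17, q18, q6, q7}
  B3 = {p19, p20, p21, p22, p24, p25, q15, q16, q21, q22, q25, q26}
  B4 = {p27, p28, p29, q24, q28, q29}
  B5 = {p4, p5}
  B6 = {p7, p8, q10, q9}
  B7 = {p17, p18, q19, q20}
  B8 = {p26, q27}
  B9 = {p13, p14}
  B10 = {p23}
  B11 = {p1, q2}
  B12 = {q0}
  B13 = {q4, q5}
  B14 = {q13, q14}
  B15 = {q23}
p0 ∈ B0, q0 ∈ B12 → different blocks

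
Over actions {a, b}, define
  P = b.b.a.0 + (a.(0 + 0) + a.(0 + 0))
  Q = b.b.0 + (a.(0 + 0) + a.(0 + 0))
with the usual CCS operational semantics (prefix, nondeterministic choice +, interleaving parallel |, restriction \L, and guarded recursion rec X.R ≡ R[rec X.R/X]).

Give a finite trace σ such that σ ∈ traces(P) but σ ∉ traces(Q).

Reachable graph of P (5 states):
  m0 = b.b.a.0 + (a.(0 + 0) + a.(0 + 0)) has moves =a=> m1, =b=> m2
  m1 = 0 + 0 has moves stopped
  m2 = b.a.0 has moves =b=> m3
  m3 = a.0 has moves =a=> m4
  m4 = 0 has moves stopped
Reachable graph of Q (4 states):
  n0 = b.b.0 + (a.(0 + 0) + a.(0 + 0)) has moves =a=> n1, =b=> n2
  n1 = 0 + 0 has moves stopped
  n2 = b.0 has moves =b=> n3
  n3 = 0 has moves stopped
Executing bba from P (initial set {m0}):
  step 1 (b): {m2}
  step 2 (b): {m3}
  step 3 (a): {m4}
  P completes σ.
Executing bba from Q (initial set {n0}):
  step 1 (b): {n2}
  step 2 (b): {n3}
  step 3 (a): no successor for Q

bba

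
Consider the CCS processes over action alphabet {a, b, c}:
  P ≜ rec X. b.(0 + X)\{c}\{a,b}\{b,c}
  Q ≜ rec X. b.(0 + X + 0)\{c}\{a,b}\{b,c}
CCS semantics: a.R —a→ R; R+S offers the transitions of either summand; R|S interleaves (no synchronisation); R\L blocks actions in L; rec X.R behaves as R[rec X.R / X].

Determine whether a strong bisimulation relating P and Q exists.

LTS(P): 2 reachable states
  m0 = rec X. b.(0 + X)\{c}\{a,b}\{b,c} → ··b··> m1
  m1 = (0 + (rec X. b.(0 + X)\{c}\{a,b}\{b,c}))\{c}\{a,b}\{b,c} → ∅
LTS(Q): 2 reachable states
  n0 = rec X. b.(0 + X + 0)\{c}\{a,b}\{b,c} → ··b··> n1
  n1 = (0 + (rec X. b.(0 + X + 0)\{c}\{a,b}\{b,c}) + 0)\{c}\{a,b}\{b,c} → ∅
Bisimilarity quotient blocks:
  B0 = {m0, n0}
  B1 = {m1, n1}
m0 ∈ B0, n0 ∈ B0 → same block

P ~ Q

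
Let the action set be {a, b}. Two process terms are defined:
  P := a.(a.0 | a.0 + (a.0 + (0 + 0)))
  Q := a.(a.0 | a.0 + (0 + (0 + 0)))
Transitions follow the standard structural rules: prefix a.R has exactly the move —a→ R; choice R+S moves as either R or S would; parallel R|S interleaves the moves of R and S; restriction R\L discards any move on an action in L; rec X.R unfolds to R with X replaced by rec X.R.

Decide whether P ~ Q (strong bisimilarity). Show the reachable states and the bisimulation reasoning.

LTS(P): 6 reachable states
  s0 = a.(a.0 | a.0 + (a.0 + (0 + 0))) | =a=> s1
  s1 = a.0 | a.0 + (a.0 + (0 + 0)) | =a=> s2, =a=> s3, =a=> s4
  s2 = 0 | stopped
  s3 = 0 | a.0 | =a=> s5
  s4 = a.0 | 0 | =a=> s5
  s5 = 0 | 0 | stopped
LTS(Q): 5 reachable states
  t0 = a.(a.0 | a.0 + (0 + (0 + 0))) | =a=> t1
  t1 = a.0 | a.0 + (0 + (0 + 0)) | =a=> t2, =a=> t3
  t2 = 0 | a.0 | =a=> t4
  t3 = a.0 | 0 | =a=> t4
  t4 = 0 | 0 | stopped
Coarsest stable partition (strong bisimilarity classes):
  B0 = {s0}
  B1 = {s1}
  B2 = {s2, s5, t4}
  B3 = {s3, s4, t2, t3}
  B4 = {t0}
  B5 = {t1}
s0 ∈ B0, t0 ∈ B4 → different blocks

P ≁ Q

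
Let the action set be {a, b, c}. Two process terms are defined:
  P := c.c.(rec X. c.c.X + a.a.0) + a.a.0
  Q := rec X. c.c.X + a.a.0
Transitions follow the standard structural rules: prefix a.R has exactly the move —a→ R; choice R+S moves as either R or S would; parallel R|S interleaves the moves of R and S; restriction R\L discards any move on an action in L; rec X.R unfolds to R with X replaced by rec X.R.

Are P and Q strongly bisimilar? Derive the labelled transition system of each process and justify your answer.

P ~ Q

LTS(P): 5 reachable states
  m0 = c.c.(rec X. c.c.X + a.a.0) + a.a.0 has moves --a--▸ m1, --c--▸ m2
  m1 = a.0 has moves --a--▸ m3
  m2 = c.(rec X. c.c.X + a.a.0) has moves --c--▸ m4
  m3 = 0 has moves (no moves)
  m4 = rec X. c.c.X + a.a.0 has moves --a--▸ m1, --c--▸ m2
LTS(Q): 4 reachable states
  n0 = rec X. c.c.X + a.a.0 has moves --a--▸ n1, --c--▸ n2
  n1 = a.0 has moves --a--▸ n3
  n2 = c.(rec X. c.c.X + a.a.0) has moves --c--▸ n0
  n3 = 0 has moves (no moves)
Partition-refinement fixed point:
  B0 = {m0, m4, n0}
  B1 = {m2, n2}
  B2 = {m1, n1}
  B3 = {m3, n3}
m0 ∈ B0, n0 ∈ B0 → same block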